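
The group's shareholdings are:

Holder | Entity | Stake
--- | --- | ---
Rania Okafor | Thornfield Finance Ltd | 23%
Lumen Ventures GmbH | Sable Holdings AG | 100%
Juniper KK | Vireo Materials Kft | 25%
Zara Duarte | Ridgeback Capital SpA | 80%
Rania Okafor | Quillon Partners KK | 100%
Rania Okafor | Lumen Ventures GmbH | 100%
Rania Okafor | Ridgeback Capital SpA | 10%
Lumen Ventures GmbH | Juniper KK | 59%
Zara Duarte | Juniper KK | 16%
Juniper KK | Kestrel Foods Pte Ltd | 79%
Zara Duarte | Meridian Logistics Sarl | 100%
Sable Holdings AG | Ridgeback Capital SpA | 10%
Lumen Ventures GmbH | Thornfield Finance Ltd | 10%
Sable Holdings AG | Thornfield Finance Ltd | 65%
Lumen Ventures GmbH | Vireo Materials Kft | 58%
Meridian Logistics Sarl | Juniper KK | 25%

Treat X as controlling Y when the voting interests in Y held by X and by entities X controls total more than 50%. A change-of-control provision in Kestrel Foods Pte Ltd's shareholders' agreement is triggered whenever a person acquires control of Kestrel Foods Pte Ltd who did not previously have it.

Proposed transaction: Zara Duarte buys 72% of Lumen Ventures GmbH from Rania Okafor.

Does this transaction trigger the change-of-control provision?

Yes

The purchase adds only to Zara's holdings (Rania's stake shrinks), so Zara is the only person who could newly come to control Kestrel.
Zara holds 100% of Meridian, so Zara controls Meridian.
Zara holds 80% of Ridgeback, so Zara controls Ridgeback.
Neither Zara nor any entity Zara controls holds any voting interest in Kestrel.
So before the transaction, Zara does not control Kestrel.
After the purchase, Zara holds 72% of Lumen directly, and Rania's stake falls to 28%.
Zara holds 72% of Lumen, so Zara controls Lumen.
Lumen and Zara and Meridian together hold 59% + 16% + 25% = 100% of Juniper, so Zara controls Juniper.
Juniper holds 79% of Kestrel, so Zara controls Kestrel.
Zara did not control Kestrel before and does after, so the clause is triggered.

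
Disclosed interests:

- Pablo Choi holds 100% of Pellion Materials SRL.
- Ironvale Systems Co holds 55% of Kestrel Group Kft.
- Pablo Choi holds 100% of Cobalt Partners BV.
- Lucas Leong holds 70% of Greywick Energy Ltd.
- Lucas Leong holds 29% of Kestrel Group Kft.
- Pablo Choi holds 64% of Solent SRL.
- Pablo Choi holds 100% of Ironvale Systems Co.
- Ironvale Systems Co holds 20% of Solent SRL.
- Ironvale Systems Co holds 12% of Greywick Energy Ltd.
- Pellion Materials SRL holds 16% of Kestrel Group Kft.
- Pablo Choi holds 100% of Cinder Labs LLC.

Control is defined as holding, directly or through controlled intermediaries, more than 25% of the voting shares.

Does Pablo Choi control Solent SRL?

Pablo holds 100% of Ironvale, so Pablo controls Ironvale.
Ironvale and Pablo together hold 20% + 64% = 84% of Solent, so Pablo controls Solent.

Yes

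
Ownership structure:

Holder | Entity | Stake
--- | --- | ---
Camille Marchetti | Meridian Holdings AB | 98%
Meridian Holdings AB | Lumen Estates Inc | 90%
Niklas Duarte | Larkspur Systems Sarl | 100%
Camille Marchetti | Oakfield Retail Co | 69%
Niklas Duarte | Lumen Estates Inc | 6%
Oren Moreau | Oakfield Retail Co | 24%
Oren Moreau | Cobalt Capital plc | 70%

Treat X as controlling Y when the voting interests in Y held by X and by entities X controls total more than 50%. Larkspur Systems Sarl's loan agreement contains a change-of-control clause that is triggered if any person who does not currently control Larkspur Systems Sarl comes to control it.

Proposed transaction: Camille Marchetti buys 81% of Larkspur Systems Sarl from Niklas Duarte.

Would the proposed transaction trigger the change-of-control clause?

The purchase adds only to Camille's holdings (Niklas's stake shrinks), so Camille is the only person who could newly come to control Larkspur.
Camille holds 98% of Meridian, so Camille controls Meridian.
Camille holds 69% of Oakfield, so Camille controls Oakfield.
Meridian holds 90% of Lumen, so Camille controls Lumen.
Neither Camille nor any entity Camille controls holds any voting interest in Larkspur.
So before the transaction, Camille does not control Larkspur.
After the purchase, Camille holds 81% of Larkspur directly, and Niklas's stake falls to 19%.
Camille holds 81% of Larkspur, so Camille controls Larkspur.
Camille did not control Larkspur before and does after, so the clause is triggered.

Yes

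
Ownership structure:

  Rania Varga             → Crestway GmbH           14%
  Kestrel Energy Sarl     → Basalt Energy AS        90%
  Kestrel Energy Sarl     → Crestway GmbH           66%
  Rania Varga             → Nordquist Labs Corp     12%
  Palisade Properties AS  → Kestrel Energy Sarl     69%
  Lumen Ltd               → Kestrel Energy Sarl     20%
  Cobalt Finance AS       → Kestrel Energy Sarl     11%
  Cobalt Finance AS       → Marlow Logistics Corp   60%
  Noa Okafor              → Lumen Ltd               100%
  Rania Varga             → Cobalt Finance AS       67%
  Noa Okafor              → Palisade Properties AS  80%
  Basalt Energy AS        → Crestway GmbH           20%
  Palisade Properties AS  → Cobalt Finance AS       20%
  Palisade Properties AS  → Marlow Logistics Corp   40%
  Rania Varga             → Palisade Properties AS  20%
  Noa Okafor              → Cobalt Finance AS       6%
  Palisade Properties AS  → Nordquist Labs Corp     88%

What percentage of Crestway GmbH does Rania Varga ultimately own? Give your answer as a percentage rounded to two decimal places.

32.15%

Rania reaches Crestway along 7 paths.
Direct stake: 14% = 14%.
Via Palisade → Kestrel: 20% × 69% × 66% = 9.108%.
Via Cobalt → Kestrel: 67% × 11% × 66% = 4.8642%.
Via Palisade → Cobalt → Kestrel: 20% × 20% × 11% × 66% = 0.2904%.
Via Palisade → Kestrel → Basalt: 20% × 69% × 90% × 20% = 2.484%.
Via Cobalt → Kestrel → Basalt: 67% × 11% × 90% × 20% = 1.3266%.
Via Palisade → Cobalt → Kestrel → Basalt: 20% × 20% × 11% × 90% × 20% = 0.0792%.
Total: 14% + 9.108% + 4.8642% + 0.2904% + 2.484% + 1.3266% + 0.0792% = 32.1524%.
Rounded: 32.15%.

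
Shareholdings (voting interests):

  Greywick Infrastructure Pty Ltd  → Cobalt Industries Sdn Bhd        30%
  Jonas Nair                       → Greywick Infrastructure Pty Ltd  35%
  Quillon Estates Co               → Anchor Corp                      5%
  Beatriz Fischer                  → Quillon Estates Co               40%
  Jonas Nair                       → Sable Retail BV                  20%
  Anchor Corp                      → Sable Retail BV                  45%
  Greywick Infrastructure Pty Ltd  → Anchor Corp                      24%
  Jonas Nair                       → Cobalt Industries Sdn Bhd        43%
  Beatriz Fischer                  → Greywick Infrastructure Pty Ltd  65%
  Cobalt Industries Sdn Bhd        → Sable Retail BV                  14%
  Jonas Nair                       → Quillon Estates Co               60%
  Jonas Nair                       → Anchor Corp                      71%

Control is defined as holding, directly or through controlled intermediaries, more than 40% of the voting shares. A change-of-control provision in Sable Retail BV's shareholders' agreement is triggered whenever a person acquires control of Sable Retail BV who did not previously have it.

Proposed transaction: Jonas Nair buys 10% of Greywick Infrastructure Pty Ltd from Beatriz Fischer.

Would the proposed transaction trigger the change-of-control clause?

No

The purchase adds only to Jonas's holdings (Beatriz's stake shrinks), so Jonas is the only person who could newly come to control Sable.
Jonas holds 60% of Quillon, so Jonas controls Quillon.
Jonas and Quillon together hold 71% + 5% = 76% of Anchor, so Jonas controls Anchor.
Jonas holds 43% of Cobalt, so Jonas controls Cobalt.
Anchor and Jonas and Cobalt together hold 45% + 20% + 14% = 79% of Sable, so Jonas controls Sable.
So Jonas already controls Sable before the transaction.
After the purchase, Jonas's direct stake in Greywick rises to 35% + 10% = 45%, and Beatriz's stake falls to 55%.
Jonas controlled Sable already, so this is not a new person acquiring control; every other person's position is unchanged or reduced.
No new person acquires control, so the clause is not triggered.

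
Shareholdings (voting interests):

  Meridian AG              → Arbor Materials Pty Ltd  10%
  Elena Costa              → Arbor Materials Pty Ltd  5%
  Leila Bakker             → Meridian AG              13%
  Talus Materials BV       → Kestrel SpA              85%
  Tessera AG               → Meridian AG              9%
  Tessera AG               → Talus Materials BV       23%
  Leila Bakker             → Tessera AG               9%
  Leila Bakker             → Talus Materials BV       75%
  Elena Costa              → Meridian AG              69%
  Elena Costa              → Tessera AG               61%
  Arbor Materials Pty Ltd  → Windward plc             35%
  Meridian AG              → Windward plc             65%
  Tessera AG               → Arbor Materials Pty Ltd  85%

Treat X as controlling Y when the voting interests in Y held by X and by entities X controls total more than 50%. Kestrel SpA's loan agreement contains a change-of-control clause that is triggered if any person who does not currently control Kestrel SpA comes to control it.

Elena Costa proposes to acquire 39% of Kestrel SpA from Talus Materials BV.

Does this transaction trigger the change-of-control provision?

No

The purchase adds only to Elena's holdings (Talus's stake shrinks), so Elena is the only person who could newly come to control Kestrel.
Elena holds 61% of Tessera, so Elena controls Tessera.
Tessera and Elena together hold 9% + 69% = 78% of Meridian, so Elena controls Meridian.
Meridian and Tessera and Elena together hold 10% + 85% + 5% = 100% of Arbor, so Elena controls Arbor.
Arbor and Meridian together hold 35% + 65% = 100% of Windward, so Elena controls Windward.
Neither Elena nor any entity Elena controls holds any voting interest in Kestrel.
So before the transaction, Elena does not control Kestrel.
After the purchase, Elena holds 39% of Kestrel directly, and Talus's stake falls to 46%.
After the transaction, Elena's side holds 39% of Kestrel, not > 50%, so Elena still does not control Kestrel.
No new person acquires control, so the clause is not triggered.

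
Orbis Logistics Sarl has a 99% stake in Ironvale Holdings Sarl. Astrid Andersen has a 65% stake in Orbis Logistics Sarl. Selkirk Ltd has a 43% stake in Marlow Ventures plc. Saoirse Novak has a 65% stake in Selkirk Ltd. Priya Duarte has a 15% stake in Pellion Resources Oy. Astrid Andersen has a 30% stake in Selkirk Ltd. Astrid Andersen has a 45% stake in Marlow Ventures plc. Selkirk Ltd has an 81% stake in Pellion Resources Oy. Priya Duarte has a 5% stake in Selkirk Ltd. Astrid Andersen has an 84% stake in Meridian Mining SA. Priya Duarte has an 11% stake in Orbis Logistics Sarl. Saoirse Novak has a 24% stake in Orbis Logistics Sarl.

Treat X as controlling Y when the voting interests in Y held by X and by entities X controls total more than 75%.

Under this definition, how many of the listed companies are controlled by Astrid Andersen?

Astrid holds 84% of Meridian, so Astrid controls Meridian.
No other company's threshold is met.
Astrid controls 1 company.

1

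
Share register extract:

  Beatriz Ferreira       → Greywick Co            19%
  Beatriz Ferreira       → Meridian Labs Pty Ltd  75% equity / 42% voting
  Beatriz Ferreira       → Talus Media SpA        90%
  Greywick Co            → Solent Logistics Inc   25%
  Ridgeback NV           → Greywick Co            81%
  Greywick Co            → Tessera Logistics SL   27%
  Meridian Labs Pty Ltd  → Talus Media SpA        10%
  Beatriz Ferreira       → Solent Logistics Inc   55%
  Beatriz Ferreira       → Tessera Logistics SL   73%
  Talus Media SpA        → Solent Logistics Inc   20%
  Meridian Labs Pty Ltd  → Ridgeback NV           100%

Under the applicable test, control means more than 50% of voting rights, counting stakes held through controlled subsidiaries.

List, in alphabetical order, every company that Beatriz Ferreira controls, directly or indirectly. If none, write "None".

Solent Logistics Inc, Talus Media SpA, Tessera Logistics SL

Beatriz holds 90% of Talus, so Beatriz controls Talus.
Beatriz holds 73% of Tessera, so Beatriz controls Tessera.
Talus and Beatriz together hold 20% + 55% = 75% of Solent, so Beatriz controls Solent.
No other company's threshold is met.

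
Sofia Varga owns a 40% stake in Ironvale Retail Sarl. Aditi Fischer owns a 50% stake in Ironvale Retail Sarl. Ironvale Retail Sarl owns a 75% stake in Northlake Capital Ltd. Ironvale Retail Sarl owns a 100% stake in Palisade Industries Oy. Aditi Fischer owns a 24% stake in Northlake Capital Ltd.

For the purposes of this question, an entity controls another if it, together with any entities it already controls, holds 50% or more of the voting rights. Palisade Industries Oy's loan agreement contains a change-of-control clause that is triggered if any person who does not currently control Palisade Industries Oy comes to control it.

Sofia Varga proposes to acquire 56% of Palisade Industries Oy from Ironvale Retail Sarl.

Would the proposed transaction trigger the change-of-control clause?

The purchase adds only to Sofia's holdings (Ironvale's stake shrinks), so Sofia is the only person who could newly come to control Palisade.
Sofia's largest direct stake is 40% in Ironvale, which does not meet the threshold, so Sofia controls no company.
Neither Sofia nor any entity Sofia controls holds any voting interest in Palisade.
So before the transaction, Sofia does not control Palisade.
After the purchase, Sofia holds 56% of Palisade directly, and Ironvale's stake falls to 44%.
Sofia holds 56% of Palisade, so Sofia controls Palisade.
Sofia did not control Palisade before and does after, so the clause is triggered.

Yes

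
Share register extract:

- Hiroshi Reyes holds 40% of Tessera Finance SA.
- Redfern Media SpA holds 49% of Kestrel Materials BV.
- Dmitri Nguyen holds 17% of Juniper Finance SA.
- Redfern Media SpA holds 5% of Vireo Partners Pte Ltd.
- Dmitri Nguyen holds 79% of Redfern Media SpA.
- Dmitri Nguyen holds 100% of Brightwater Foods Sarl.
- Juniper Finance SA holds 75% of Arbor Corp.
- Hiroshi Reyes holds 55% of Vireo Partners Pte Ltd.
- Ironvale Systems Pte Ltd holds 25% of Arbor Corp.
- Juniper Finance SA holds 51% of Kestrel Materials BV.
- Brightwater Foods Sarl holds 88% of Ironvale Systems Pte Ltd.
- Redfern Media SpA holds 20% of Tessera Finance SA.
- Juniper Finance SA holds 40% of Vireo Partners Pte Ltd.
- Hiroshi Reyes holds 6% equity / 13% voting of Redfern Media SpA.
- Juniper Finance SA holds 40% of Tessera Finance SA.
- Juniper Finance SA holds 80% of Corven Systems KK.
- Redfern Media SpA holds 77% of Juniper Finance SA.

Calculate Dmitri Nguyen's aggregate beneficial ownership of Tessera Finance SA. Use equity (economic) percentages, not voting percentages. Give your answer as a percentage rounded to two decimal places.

46.93%

Dmitri reaches Tessera along 3 paths.
Via Redfern: 79% × 20% = 15.8%.
Via Juniper: 17% × 40% = 6.8%.
Via Redfern → Juniper: 79% × 77% × 40% = 24.332%.
Total: 15.8% + 6.8% + 24.332% = 46.932%.
Rounded: 46.93%.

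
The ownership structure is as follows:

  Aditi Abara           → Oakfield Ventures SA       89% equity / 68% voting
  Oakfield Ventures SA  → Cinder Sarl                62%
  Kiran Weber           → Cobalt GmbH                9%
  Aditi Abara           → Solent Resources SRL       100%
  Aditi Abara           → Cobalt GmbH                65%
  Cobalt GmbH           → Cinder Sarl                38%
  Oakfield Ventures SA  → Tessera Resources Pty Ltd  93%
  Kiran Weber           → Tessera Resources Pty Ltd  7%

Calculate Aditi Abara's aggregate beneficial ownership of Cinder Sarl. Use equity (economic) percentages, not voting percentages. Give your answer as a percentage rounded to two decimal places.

79.88%

Aditi reaches Cinder along 2 paths.
Via Cobalt: 65% × 38% = 24.7%.
Via Oakfield: 89% × 62% = 55.18%.
Total: 24.7% + 55.18% = 79.88%.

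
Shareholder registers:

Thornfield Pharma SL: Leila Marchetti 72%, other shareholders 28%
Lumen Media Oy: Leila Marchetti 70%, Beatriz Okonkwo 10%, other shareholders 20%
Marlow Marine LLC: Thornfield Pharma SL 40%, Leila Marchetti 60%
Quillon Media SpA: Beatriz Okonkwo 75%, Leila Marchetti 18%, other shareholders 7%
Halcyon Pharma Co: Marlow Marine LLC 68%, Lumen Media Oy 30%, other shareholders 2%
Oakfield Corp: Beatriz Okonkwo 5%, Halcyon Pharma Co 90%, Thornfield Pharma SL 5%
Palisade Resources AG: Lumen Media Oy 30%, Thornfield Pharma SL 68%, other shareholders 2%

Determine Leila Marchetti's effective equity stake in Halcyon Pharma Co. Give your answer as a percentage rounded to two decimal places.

81.38%

Leila reaches Halcyon along 3 paths.
Via Thornfield → Marlow: 72% × 40% × 68% = 19.584%.
Via Marlow: 60% × 68% = 40.8%.
Via Lumen: 70% × 30% = 21%.
Total: 19.584% + 40.8% + 21% = 81.384%.
Rounded: 81.38%.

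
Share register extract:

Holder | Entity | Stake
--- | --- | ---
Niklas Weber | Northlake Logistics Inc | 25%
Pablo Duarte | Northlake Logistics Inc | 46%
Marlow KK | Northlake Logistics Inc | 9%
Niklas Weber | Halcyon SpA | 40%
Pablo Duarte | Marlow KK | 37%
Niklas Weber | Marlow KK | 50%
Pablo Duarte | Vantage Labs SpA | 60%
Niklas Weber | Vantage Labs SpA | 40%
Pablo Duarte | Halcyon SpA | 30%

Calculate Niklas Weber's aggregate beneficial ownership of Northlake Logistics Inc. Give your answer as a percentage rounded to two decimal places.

29.50%

Niklas reaches Northlake along 2 paths.
Direct stake: 25% = 25%.
Via Marlow: 50% × 9% = 4.5%.
Total: 25% + 4.5% = 29.5%.
Rounded: 29.50%.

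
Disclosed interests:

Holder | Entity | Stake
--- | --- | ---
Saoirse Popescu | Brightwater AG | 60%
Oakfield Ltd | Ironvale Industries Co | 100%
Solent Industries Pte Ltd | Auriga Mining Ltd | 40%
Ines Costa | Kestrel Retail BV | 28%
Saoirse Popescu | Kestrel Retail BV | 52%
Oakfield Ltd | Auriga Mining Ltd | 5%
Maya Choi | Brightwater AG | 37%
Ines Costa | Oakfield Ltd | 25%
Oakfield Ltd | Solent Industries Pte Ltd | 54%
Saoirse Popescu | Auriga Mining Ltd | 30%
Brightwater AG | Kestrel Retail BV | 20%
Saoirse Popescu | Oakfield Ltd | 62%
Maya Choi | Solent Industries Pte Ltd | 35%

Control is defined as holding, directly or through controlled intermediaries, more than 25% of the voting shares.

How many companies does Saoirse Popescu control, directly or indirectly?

6

Saoirse holds 60% of Brightwater, so Saoirse controls Brightwater.
Saoirse holds 62% of Oakfield, so Saoirse controls Oakfield.
Brightwater and Saoirse together hold 20% + 52% = 72% of Kestrel, so Saoirse controls Kestrel.
Oakfield holds 54% of Solent, so Saoirse controls Solent.
Saoirse and Solent and Oakfield together hold 30% + 40% + 5% = 75% of Auriga, so Saoirse controls Auriga.
Oakfield holds 100% of Ironvale, so Saoirse controls Ironvale.
Saoirse controls 6 companies.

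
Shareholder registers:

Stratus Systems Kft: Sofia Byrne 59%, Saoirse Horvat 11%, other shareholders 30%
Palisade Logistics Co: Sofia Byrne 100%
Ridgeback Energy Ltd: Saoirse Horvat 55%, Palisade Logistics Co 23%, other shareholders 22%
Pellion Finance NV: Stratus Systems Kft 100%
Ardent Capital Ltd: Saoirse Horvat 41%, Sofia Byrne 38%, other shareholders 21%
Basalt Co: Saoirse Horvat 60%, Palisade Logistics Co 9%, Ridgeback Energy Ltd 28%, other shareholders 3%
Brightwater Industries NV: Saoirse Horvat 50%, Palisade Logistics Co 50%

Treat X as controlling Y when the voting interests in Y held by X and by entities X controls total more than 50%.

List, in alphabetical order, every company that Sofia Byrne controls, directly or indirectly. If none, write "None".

Palisade Logistics Co, Pellion Finance NV, Stratus Systems Kft

Sofia holds 59% of Stratus, so Sofia controls Stratus.
Sofia holds 100% of Palisade, so Sofia controls Palisade.
Stratus holds 100% of Pellion, so Sofia controls Pellion.
No other company's threshold is met.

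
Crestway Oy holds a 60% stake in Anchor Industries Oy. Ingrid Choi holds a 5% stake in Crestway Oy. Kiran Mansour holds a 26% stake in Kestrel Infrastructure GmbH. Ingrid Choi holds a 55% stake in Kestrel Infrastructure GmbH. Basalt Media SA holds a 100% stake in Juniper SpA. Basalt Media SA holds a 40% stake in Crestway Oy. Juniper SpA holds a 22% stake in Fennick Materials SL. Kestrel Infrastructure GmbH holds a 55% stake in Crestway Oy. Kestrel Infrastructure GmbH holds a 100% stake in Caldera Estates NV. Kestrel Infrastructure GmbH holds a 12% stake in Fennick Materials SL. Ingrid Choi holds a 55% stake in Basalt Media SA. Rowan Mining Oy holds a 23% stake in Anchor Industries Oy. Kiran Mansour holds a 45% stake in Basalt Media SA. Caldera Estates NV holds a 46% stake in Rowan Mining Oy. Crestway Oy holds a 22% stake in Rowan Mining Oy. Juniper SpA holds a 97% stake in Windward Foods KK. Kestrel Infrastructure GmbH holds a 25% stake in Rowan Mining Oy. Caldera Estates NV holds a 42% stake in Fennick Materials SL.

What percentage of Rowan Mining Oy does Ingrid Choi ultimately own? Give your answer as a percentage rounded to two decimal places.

51.65%

Ingrid reaches Rowan along 5 paths.
Via Kestrel → Caldera: 55% × 100% × 46% = 25.3%.
Via Kestrel: 55% × 25% = 13.75%.
Via Kestrel → Crestway: 55% × 55% × 22% = 6.655%.
Via Basalt → Crestway: 55% × 40% × 22% = 4.84%.
Via Crestway: 5% × 22% = 1.1%.
Total: 25.3% + 13.75% + 6.655% + 4.84% + 1.1% = 51.645%.
Rounded: 51.65%.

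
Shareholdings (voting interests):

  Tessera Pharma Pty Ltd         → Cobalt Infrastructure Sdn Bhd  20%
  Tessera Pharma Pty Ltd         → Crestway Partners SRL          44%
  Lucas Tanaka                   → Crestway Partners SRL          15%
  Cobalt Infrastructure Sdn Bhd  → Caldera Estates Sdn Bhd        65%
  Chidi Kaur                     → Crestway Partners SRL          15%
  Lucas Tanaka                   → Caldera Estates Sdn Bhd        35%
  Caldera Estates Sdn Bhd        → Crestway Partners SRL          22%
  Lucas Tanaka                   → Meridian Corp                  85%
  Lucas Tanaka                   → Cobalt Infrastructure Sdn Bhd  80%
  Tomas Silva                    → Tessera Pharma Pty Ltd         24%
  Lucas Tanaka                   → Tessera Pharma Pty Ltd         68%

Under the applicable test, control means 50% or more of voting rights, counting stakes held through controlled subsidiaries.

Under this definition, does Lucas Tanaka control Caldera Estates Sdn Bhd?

Lucas holds 68% of Tessera, so Lucas controls Tessera.
Tessera and Lucas together hold 20% + 80% = 100% of Cobalt, so Lucas controls Cobalt.
Cobalt and Lucas together hold 65% + 35% = 100% of Caldera, so Lucas controls Caldera.

Yes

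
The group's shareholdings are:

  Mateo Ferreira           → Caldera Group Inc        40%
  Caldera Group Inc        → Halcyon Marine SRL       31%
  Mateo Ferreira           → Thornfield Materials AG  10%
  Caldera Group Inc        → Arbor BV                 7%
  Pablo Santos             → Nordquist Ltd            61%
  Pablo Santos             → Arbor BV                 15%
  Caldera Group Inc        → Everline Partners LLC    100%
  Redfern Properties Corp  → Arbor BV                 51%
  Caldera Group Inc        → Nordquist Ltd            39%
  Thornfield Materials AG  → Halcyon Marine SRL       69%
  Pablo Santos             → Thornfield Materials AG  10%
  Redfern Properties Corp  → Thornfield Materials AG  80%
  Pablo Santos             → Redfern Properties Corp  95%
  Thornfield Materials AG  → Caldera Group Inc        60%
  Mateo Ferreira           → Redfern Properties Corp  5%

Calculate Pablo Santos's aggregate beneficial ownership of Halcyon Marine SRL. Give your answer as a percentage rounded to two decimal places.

Pablo reaches Halcyon along 4 paths.
Via Thornfield → Caldera: 10% × 60% × 31% = 1.86%.
Via Redfern → Thornfield → Caldera: 95% × 80% × 60% × 31% = 14.136%.
Via Thornfield: 10% × 69% = 6.9%.
Via Redfern → Thornfield: 95% × 80% × 69% = 52.44%.
Total: 1.86% + 14.136% + 6.9% + 52.44% = 75.336%.
Rounded: 75.34%.

75.34%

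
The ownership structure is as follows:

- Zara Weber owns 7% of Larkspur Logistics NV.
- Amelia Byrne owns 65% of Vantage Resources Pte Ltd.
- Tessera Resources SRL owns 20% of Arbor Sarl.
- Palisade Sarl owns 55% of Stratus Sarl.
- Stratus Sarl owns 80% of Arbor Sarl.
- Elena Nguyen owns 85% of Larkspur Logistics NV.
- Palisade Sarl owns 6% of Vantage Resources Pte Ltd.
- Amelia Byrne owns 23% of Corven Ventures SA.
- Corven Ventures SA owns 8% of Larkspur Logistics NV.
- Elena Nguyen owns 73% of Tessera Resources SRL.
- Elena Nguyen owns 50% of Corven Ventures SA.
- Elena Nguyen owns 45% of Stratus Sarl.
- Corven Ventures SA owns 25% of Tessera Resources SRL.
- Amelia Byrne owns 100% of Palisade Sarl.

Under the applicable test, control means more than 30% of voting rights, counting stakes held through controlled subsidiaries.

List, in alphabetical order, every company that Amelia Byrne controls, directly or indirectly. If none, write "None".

Arbor Sarl, Palisade Sarl, Stratus Sarl, Vantage Resources Pte Ltd

Amelia holds 100% of Palisade, so Amelia controls Palisade.
Palisade holds 55% of Stratus, so Amelia controls Stratus.
Amelia and Palisade together hold 65% + 6% = 71% of Vantage, so Amelia controls Vantage.
Stratus holds 80% of Arbor, so Amelia controls Arbor.
No other company's threshold is met.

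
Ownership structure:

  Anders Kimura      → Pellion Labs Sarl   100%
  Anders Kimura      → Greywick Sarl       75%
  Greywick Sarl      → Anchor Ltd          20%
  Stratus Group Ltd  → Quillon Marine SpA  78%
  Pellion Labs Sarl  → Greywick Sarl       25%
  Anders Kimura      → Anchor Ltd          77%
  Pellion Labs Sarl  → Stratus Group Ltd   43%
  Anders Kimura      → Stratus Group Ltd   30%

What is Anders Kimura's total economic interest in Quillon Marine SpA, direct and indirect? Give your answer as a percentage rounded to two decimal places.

56.94%

Anders reaches Quillon along 2 paths.
Via Stratus: 30% × 78% = 23.4%.
Via Pellion → Stratus: 100% × 43% × 78% = 33.54%.
Total: 23.4% + 33.54% = 56.94%.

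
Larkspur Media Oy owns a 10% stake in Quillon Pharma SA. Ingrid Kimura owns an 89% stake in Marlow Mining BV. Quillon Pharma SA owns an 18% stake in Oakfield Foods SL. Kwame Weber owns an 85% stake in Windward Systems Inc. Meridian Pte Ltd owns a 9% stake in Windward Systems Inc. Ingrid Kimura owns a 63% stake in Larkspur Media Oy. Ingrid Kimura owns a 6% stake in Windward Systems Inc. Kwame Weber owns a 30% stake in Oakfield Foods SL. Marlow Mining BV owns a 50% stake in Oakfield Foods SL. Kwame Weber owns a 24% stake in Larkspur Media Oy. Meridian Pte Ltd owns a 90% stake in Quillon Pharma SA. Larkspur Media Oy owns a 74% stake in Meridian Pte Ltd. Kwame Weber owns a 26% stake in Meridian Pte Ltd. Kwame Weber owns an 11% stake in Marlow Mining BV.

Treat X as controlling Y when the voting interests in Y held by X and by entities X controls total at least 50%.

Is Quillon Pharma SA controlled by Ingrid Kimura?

Yes

Ingrid holds 63% of Larkspur, so Ingrid controls Larkspur.
Larkspur holds 74% of Meridian, so Ingrid controls Meridian.
Larkspur and Meridian together hold 10% + 90% = 100% of Quillon, so Ingrid controls Quillon.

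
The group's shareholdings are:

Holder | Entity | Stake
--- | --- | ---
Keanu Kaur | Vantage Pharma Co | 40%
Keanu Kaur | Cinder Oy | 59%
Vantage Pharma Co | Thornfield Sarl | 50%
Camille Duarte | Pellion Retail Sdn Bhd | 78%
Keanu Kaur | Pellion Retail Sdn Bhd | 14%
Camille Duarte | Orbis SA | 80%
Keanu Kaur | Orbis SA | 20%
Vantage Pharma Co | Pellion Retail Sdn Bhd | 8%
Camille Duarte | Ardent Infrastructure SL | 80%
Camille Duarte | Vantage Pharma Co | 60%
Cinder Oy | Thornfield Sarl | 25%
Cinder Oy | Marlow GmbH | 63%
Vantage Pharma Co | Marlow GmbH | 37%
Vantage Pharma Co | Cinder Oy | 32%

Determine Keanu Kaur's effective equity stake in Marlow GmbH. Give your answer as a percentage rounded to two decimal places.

Keanu reaches Marlow along 3 paths.
Via Vantage → Cinder: 40% × 32% × 63% = 8.064%.
Via Cinder: 59% × 63% = 37.17%.
Via Vantage: 40% × 37% = 14.8%.
Total: 8.064% + 37.17% + 14.8% = 60.034%.
Rounded: 60.03%.

60.03%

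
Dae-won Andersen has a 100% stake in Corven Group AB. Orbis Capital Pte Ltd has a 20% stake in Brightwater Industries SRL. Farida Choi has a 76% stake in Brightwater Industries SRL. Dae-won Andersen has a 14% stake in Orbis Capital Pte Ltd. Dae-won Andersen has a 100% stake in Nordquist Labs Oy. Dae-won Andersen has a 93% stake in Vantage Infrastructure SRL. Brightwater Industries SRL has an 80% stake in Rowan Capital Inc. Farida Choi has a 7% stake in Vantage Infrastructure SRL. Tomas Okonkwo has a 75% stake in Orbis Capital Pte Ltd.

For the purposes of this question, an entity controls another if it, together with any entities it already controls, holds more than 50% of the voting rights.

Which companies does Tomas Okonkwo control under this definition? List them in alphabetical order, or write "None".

Tomas holds 75% of Orbis, so Tomas controls Orbis.
No other company's threshold is met.

Orbis Capital Pte Ltd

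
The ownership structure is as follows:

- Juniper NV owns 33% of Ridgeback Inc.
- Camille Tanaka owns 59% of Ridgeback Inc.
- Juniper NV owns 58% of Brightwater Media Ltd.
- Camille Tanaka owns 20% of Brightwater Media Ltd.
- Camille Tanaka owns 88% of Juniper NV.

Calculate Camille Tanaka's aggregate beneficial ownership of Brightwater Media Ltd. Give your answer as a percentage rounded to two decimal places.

Camille reaches Brightwater along 2 paths.
Direct stake: 20% = 20%.
Via Juniper: 88% × 58% = 51.04%.
Total: 20% + 51.04% = 71.04%.

71.04%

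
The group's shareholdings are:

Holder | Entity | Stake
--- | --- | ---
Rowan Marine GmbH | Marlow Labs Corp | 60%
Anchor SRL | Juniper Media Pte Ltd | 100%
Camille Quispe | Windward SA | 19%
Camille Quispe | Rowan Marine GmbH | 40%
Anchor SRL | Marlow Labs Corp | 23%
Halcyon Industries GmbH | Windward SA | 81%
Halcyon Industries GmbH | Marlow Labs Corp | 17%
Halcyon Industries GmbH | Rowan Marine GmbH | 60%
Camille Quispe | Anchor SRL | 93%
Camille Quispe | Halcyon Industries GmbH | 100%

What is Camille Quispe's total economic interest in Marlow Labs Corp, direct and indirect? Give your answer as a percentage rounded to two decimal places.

Camille reaches Marlow along 4 paths.
Via Anchor: 93% × 23% = 21.39%.
Via Halcyon: 100% × 17% = 17%.
Via Rowan: 40% × 60% = 24%.
Via Halcyon → Rowan: 100% × 60% × 60% = 36%.
Total: 21.39% + 17% + 24% + 36% = 98.39%.

98.39%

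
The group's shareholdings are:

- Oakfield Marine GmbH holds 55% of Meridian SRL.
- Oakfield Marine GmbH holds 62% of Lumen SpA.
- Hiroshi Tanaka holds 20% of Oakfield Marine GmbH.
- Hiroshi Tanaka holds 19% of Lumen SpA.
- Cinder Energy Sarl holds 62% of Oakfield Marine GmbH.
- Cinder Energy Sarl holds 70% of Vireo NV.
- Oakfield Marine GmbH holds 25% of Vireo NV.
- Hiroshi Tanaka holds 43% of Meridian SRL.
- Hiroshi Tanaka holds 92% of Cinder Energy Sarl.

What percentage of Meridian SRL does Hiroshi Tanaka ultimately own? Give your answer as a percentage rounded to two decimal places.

Hiroshi reaches Meridian along 3 paths.
Via Oakfield: 20% × 55% = 11%.
Via Cinder → Oakfield: 92% × 62% × 55% = 31.372%.
Direct stake: 43% = 43%.
Total: 11% + 31.372% + 43% = 85.372%.
Rounded: 85.37%.

85.37%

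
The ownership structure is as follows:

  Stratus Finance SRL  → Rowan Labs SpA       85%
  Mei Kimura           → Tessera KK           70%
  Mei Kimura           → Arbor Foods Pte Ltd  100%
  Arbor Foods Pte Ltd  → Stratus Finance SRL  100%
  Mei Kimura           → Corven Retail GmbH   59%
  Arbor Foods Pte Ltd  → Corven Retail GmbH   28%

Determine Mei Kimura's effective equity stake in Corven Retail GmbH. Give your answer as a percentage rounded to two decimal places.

Mei reaches Corven along 2 paths.
Direct stake: 59% = 59%.
Via Arbor: 100% × 28% = 28%.
Total: 59% + 28% = 87%.
Rounded: 87.00%.

87.00%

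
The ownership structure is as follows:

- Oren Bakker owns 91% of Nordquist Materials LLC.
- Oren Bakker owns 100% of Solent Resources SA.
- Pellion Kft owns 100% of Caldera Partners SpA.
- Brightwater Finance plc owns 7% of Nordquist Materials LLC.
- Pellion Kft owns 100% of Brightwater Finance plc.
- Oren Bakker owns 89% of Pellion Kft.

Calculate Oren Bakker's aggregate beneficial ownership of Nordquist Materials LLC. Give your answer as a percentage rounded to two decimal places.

Oren reaches Nordquist along 2 paths.
Direct stake: 91% = 91%.
Via Pellion → Brightwater: 89% × 100% × 7% = 6.23%.
Total: 91% + 6.23% = 97.23%.

97.23%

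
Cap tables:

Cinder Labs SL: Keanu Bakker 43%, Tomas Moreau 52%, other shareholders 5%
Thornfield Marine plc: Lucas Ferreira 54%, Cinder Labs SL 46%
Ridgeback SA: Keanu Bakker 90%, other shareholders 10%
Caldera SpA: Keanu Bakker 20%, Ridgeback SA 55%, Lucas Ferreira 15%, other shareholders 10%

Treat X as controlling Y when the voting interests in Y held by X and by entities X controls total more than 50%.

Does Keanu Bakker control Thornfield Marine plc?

Keanu holds 90% of Ridgeback, so Keanu controls Ridgeback.
Keanu and Ridgeback together hold 20% + 55% = 75% of Caldera, so Keanu controls Caldera.
Neither Keanu nor any entity Keanu controls holds any voting interest in Thornfield.
So Keanu does not control Thornfield.

No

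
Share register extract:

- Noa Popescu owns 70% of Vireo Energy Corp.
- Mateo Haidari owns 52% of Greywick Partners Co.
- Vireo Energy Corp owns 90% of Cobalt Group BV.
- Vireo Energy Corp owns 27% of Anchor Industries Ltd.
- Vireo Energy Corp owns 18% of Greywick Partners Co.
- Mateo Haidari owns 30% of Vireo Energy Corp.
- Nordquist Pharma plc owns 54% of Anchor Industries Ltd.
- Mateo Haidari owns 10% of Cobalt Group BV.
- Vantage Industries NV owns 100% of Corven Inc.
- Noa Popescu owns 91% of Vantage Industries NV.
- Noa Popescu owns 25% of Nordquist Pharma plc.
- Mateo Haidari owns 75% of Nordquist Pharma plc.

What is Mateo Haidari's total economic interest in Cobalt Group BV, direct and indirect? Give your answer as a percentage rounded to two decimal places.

Mateo reaches Cobalt along 2 paths.
Direct stake: 10% = 10%.
Via Vireo: 30% × 90% = 27%.
Total: 10% + 27% = 37%.
Rounded: 37.00%.

37.00%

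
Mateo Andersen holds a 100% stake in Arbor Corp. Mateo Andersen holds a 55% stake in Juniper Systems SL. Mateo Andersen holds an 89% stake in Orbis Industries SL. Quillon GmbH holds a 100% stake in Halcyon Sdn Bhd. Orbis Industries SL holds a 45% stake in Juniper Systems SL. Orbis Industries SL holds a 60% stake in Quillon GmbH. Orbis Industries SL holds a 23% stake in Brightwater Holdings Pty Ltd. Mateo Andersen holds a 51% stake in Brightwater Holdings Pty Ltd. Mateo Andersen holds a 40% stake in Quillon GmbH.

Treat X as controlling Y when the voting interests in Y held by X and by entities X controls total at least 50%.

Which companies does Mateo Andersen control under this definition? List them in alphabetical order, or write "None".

Arbor Corp, Brightwater Holdings Pty Ltd, Halcyon Sdn Bhd, Juniper Systems SL, Orbis Industries SL, Quillon GmbH

Mateo holds 89% of Orbis, so Mateo controls Orbis.
Mateo and Orbis together hold 40% + 60% = 100% of Quillon, so Mateo controls Quillon.
Mateo and Orbis together hold 55% + 45% = 100% of Juniper, so Mateo controls Juniper.
Quillon holds 100% of Halcyon, so Mateo controls Halcyon.
Mateo holds 100% of Arbor, so Mateo controls Arbor.
Orbis and Mateo together hold 23% + 51% = 74% of Brightwater, so Mateo controls Brightwater.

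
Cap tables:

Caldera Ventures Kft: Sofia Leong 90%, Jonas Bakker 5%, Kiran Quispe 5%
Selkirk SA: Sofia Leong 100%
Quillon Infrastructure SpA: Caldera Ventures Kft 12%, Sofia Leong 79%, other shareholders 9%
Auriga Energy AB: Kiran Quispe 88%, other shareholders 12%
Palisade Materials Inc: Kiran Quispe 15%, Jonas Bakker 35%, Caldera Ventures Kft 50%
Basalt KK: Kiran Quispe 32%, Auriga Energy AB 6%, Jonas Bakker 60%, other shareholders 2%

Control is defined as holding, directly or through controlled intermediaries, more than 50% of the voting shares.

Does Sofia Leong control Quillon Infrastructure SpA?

Sofia holds 90% of Caldera, so Sofia controls Caldera.
Caldera and Sofia together hold 12% + 79% = 91% of Quillon, so Sofia controls Quillon.

Yes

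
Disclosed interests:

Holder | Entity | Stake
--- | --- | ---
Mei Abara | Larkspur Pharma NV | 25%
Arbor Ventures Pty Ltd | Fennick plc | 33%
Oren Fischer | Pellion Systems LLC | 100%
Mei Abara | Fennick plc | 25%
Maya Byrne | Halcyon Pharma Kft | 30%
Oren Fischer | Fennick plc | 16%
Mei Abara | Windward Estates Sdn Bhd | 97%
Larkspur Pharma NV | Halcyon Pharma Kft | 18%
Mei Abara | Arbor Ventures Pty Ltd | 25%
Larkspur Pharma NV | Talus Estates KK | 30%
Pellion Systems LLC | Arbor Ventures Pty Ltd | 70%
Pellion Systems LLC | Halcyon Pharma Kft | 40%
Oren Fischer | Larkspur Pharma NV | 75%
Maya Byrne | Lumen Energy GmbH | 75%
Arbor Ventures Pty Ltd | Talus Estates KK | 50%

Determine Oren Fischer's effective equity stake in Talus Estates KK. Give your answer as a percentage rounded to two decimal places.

57.50%

Oren reaches Talus along 2 paths.
Via Larkspur: 75% × 30% = 22.5%.
Via Pellion → Arbor: 100% × 70% × 50% = 35%.
Total: 22.5% + 35% = 57.5%.
Rounded: 57.50%.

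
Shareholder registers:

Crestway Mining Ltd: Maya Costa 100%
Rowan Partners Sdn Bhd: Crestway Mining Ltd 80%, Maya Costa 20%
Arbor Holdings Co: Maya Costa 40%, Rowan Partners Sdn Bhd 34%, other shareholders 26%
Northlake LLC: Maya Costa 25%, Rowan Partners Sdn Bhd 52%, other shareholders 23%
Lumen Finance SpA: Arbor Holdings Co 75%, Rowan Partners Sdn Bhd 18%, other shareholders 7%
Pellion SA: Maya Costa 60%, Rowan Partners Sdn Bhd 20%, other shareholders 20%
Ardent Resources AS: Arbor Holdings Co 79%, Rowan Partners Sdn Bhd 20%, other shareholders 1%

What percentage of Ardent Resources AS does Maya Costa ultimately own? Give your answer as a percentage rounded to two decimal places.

Maya reaches Ardent along 5 paths.
Via Arbor: 40% × 79% = 31.6%.
Via Crestway → Rowan → Arbor: 100% × 80% × 34% × 79% = 21.488%.
Via Rowan → Arbor: 20% × 34% × 79% = 5.372%.
Via Crestway → Rowan: 100% × 80% × 20% = 16%.
Via Rowan: 20% × 20% = 4%.
Total: 31.6% + 21.488% + 5.372% + 16% + 4% = 78.46%.

78.46%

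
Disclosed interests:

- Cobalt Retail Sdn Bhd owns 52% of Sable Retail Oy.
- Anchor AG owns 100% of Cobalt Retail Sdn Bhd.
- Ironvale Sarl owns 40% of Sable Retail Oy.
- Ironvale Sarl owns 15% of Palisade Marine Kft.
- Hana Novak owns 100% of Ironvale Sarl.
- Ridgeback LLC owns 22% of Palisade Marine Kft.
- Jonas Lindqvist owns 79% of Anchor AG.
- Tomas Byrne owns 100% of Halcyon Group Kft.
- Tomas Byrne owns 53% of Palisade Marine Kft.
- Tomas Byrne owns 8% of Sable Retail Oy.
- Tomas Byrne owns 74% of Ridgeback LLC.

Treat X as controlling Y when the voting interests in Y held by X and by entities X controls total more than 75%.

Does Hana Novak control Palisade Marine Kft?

Hana holds 100% of Ironvale, so Hana controls Ironvale.
In Palisade, Hana's side holds only 15%, not > 75%.
So Hana does not control Palisade.

No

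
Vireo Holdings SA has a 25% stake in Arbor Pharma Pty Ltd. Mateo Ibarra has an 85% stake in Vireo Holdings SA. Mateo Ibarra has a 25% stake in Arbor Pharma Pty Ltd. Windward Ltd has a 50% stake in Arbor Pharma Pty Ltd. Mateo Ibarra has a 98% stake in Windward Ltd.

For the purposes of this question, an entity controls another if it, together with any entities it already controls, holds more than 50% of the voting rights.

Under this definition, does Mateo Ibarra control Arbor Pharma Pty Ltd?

Yes

Mateo holds 98% of Windward, so Mateo controls Windward.
Mateo holds 85% of Vireo, so Mateo controls Vireo.
Mateo and Windward and Vireo together hold 25% + 50% + 25% = 100% of Arbor, so Mateo controls Arbor.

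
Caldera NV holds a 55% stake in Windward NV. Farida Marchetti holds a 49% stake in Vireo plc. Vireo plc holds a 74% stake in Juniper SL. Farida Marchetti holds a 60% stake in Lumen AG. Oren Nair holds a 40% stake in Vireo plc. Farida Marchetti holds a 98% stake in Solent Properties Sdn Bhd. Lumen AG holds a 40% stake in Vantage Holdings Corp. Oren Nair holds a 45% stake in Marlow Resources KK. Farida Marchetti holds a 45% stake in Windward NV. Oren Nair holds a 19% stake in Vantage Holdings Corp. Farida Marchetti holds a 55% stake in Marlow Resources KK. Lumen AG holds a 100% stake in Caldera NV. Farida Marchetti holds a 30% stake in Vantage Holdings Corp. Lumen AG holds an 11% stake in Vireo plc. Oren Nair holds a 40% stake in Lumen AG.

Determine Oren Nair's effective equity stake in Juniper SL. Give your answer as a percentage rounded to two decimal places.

Oren reaches Juniper along 2 paths.
Via Vireo: 40% × 74% = 29.6%.
Via Lumen → Vireo: 40% × 11% × 74% = 3.256%.
Total: 29.6% + 3.256% = 32.856%.
Rounded: 32.86%.

32.86%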